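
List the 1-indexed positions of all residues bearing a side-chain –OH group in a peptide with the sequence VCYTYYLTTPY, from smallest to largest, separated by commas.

The –OH-bearing residues are Ser, Thr (aliphatic alcohols), and Tyr (phenol).
Matching residues: Y3, T4, Y5, Y6, T8, T9, Y11.

3, 4, 5, 6, 8, 9, 11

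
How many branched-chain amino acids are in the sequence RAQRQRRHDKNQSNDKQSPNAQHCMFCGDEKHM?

The BCAAs are Val, Leu, and Ile — aliphatic side chains with a branch point.
None of the 33 residues belong to this group.

0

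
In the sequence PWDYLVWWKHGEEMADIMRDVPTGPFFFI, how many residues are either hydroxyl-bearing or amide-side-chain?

Hydroxyl-bearing: S, T, Y. Amide-side-chain: N, Q.
Hydroxyl-bearing residues here: Y4, T23 (2).
Amide-side-chain residues here: none (0).
The two groups share no amino acid, so total = 2 + 0 = 2.

2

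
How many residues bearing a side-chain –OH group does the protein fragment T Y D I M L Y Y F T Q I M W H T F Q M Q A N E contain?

The –OH-bearing residues are Ser, Thr (aliphatic alcohols), and Tyr (phenol).
Matching residues: T1, Y2, Y7, Y8, T10, T16.

6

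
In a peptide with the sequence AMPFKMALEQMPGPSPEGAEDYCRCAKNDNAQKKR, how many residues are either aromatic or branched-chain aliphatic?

Aromatic: F, W, Y. Branched-chain aliphatic: I, L, V.
Aromatic residues here: F4, Y22 (2).
Branched-chain aliphatic residues here: L8 (1).
The two groups share no amino acid, so total = 2 + 1 = 3.

3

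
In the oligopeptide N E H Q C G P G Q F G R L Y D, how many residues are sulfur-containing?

Only Cys (C) and Met (M) have a sulfur atom in the side chain.
Matching residues: C5.

1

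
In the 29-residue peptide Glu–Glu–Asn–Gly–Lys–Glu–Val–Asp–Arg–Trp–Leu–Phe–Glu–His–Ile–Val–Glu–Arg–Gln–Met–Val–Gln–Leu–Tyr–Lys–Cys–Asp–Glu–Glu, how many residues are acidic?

The acidic residues are Asp (D) and Glu (E), whose side chains end in a carboxylate group.
Matching residues: Glu1, Glu2, Glu6, Asp8, Glu13, Glu17, Asp27, Glu28, Glu29.

9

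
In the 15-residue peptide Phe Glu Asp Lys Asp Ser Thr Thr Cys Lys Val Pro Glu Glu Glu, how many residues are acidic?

The acidic residues are Asp (D) and Glu (E), whose side chains end in a carboxylate group.
Matching residues: Glu2, Asp3, Asp5, Glu13, Glu14, Glu15.

6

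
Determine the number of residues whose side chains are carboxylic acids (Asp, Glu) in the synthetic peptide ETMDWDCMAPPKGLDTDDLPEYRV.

Matching residues: E1, D4, D6, D15, D17, D18, E21.

7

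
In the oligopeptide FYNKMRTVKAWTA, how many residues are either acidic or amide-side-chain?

Acidic: D, E. Amide-side-chain: N, Q.
Acidic residues here: none (0).
Amide-side-chain residues here: N3 (1).
The two groups share no amino acid, so total = 0 + 1 = 1.

1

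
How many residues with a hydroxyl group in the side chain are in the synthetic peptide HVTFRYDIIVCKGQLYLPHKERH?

Serine (S), threonine (T), and tyrosine (Y) each carry a hydroxyl group on the side chain.
Matching residues: T3, Y6, Y16.

3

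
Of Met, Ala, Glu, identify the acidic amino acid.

Glu

Aspartate (D) and glutamate (E) have carboxylic-acid side chains and are the acidic amino acids.
Of the listed options, only Glu belongs to this group.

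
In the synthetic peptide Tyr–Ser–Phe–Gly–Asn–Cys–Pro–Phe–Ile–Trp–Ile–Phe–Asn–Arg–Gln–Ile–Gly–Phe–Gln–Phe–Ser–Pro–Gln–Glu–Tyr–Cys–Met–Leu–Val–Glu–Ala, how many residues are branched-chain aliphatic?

5

V, L, and I make up the branched-chain aliphatic group.
Matching residues: Ile9, Ile11, Ile16, Leu28, Val29.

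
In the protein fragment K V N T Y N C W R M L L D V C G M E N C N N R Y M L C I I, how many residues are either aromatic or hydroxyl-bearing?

4

Aromatic: F, W, Y. Hydroxyl-bearing: S, T, Y.
Aromatic residues here: Y5, W8, Y24 (3).
Hydroxyl-bearing residues here: T4, Y5, Y24 (3).
Y is in both groups, so the 2 Y residues must not be double-counted.
Total = 3 + 3 − 2 = 4.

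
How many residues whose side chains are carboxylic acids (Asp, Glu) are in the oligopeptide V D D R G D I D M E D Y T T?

6

Matching residues: D2, D3, D6, D8, E10, D11.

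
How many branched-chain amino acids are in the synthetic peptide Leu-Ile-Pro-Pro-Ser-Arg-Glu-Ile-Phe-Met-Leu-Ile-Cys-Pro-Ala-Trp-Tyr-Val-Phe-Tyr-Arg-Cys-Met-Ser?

6

The BCAAs are Val, Leu, and Ile — aliphatic side chains with a branch point.
Matching residues: Leu1, Ile2, Ile8, Leu11, Ile12, Val18.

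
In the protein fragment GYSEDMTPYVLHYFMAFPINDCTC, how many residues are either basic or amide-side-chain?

Basic: H, K, R. Amide-side-chain: N, Q.
Basic residues here: H12 (1).
Amide-side-chain residues here: N20 (1).
The two groups share no amino acid, so total = 1 + 1 = 2.

2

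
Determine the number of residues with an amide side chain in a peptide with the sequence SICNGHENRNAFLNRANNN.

7

The amide-side-chain residues are Asn (N) and Gln (Q).
Matching residues: N4, N8, N10, N14, N17, N18, N19.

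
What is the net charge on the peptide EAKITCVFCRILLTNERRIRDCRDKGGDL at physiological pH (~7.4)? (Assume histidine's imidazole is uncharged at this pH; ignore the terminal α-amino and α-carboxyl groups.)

+2

At pH ~7.4 the Lys and Arg side chains are protonated (+1), the Asp and Glu side chains are deprotonated (−1), and with His taken as neutral all other side chains carry no charge.
Positive (K, R): K3, R10, R17, R18, R20, R23, K25 → +7.
Negative (D, E): E1, E16, D21, D24, D28 → −5.
Net charge = (+7) + (−5) = +2.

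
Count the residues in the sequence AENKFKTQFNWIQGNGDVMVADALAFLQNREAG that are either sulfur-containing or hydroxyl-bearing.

2

Sulfur-containing: C, M. Hydroxyl-bearing: S, T, Y.
Sulfur-containing residues here: M19 (1).
Hydroxyl-bearing residues here: T7 (1).
The two groups share no amino acid, so total = 1 + 1 = 2.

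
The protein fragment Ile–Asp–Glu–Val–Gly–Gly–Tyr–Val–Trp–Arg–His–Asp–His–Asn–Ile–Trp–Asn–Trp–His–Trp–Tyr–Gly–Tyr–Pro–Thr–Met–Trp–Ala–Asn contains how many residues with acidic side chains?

3

Aspartate (D) and glutamate (E) have carboxylic-acid side chains and are the acidic amino acids.
Matching residues: Asp2, Glu3, Asp12.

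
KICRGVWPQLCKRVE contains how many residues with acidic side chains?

1

Aspartate (D) and glutamate (E) have carboxylic-acid side chains and are the acidic amino acids.
Matching residues: E15.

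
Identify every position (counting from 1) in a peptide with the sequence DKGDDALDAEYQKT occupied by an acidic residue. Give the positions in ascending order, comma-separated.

Matching residues: D1, D4, D5, D8, E10.

1, 4, 5, 8, 10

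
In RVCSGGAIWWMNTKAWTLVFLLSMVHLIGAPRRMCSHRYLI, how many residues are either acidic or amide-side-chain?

Acidic: D, E. Amide-side-chain: N, Q.
Acidic residues here: none (0).
Amide-side-chain residues here: N12 (1).
The two groups share no amino acid, so total = 0 + 1 = 1.

1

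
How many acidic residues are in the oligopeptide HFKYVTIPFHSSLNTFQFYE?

1

The acidic residues are Asp (D) and Glu (E), whose side chains end in a carboxylate group.
Matching residues: E20.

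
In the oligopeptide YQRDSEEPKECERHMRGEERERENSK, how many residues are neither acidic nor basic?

9

Acidic: D, E. Basic: K, R, H. All other residues are neither.
Matching residues: Y1, Q2, S5, P8, C11, M15, G17, N24, S25.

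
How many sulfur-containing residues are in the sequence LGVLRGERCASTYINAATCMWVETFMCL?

The sulfur-bearing residues are cysteine (–SH) and methionine (–S–CH₃).
Matching residues: C9, C19, M20, M26, C27.

5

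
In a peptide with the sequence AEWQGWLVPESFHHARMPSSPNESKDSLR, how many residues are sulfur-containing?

Cysteine (C, thiol) and methionine (M, thioether) are the two sulfur-containing amino acids.
Matching residues: M17.

1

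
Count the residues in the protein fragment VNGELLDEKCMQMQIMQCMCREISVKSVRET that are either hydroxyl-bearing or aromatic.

3

Hydroxyl-bearing: S, T, Y. Aromatic: F, W, Y.
Hydroxyl-bearing residues here: S24, S27, T31 (3).
Aromatic residues here: none (0).
(Y belongs to both groups, but none appear in this sequence.) Total = 3 + 0 = 3.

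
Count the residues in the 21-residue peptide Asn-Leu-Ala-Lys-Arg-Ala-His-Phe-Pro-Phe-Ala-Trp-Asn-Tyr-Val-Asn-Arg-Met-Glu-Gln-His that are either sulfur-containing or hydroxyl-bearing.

2

Sulfur-containing: C, M. Hydroxyl-bearing: S, T, Y.
Sulfur-containing residues here: Met18 (1).
Hydroxyl-bearing residues here: Tyr14 (1).
The two groups share no amino acid, so total = 1 + 1 = 2.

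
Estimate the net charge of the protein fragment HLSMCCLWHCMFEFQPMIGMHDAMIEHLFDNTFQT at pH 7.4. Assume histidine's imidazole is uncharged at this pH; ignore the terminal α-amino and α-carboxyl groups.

-4

Near pH 7.4, K and R contribute +1 each, D and E contribute −1 each, and every other side chain (His included, as stated) is uncharged.
Positive (K, R): none → +0.
Negative (D, E): E13, D22, E26, D30 → −4.
Net charge = (+0) + (−4) = −4.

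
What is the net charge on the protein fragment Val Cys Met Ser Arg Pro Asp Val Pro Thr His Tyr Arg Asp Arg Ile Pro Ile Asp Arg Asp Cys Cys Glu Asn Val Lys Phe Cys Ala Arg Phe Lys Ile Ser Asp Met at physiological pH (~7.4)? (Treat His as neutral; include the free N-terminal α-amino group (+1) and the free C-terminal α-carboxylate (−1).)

+1

At pH ~7.4 the Lys and Arg side chains are protonated (+1), the Asp and Glu side chains are deprotonated (−1), and with His taken as neutral all other side chains carry no charge.
Positive (K, R): Arg5, Arg13, Arg15, Arg20, Lys27, Arg31, Lys33 → +7.
Negative (D, E): Asp7, Asp14, Asp19, Asp21, Glu24, Asp36 → −6.
The N-terminus (+1) and C-terminus (−1) cancel.
Net charge = (+7) + (−6) = +1.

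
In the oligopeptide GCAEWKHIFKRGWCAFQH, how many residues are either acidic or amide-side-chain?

Acidic: D, E. Amide-side-chain: N, Q.
Acidic residues here: E4 (1).
Amide-side-chain residues here: Q17 (1).
The two groups share no amino acid, so total = 1 + 1 = 2.

2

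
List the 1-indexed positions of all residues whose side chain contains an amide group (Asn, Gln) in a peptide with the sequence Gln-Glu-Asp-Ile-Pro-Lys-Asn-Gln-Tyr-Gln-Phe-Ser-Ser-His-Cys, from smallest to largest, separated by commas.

1, 7, 8, 10

Matching residues: Gln1, Asn7, Gln8, Gln10.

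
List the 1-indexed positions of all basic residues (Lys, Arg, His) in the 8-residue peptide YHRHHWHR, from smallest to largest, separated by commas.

2, 3, 4, 5, 7, 8

Matching residues: H2, R3, H4, H5, H7, R8.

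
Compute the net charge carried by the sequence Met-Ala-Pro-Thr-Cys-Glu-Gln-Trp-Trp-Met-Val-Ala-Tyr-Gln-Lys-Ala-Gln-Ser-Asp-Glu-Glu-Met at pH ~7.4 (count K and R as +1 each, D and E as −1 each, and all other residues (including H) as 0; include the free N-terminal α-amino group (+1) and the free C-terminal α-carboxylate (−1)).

-3

Positive (K, R): Lys15 → +1.
Negative (D, E): Glu6, Asp19, Glu20, Glu21 → −4.
The N-terminus (+1) and C-terminus (−1) cancel.
Net charge = (+1) + (−4) = −3.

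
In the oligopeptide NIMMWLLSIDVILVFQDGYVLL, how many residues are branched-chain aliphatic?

The BCAAs are Val, Leu, and Ile — aliphatic side chains with a branch point.
Matching residues: I2, L6, L7, I9, V11, I12, L13, V14, V20, L21, L22.

11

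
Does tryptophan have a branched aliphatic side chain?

No

Valine (V), leucine (L), and isoleucine (I) are the branched-chain amino acids.
Tryptophan is not in this group.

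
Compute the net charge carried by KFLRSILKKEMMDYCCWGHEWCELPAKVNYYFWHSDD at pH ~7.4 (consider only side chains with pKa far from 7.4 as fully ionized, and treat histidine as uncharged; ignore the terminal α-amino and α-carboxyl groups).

-1

Near pH 7.4, K and R contribute +1 each, D and E contribute −1 each, and every other side chain (His included, as stated) is uncharged.
Positive (K, R): K1, R4, K8, K9, K27 → +5.
Negative (D, E): E10, D13, E20, E23, D36, D37 → −6.
Net charge = (+5) + (−6) = −1.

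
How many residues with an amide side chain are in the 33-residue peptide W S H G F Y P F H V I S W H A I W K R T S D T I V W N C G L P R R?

The amide-side-chain residues are Asn (N) and Gln (Q).
Matching residues: N27.

1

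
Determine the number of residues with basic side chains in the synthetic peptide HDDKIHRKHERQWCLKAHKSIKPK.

Lysine (K), arginine (R), and histidine (H) have basic, nitrogen-containing side chains.
Matching residues: H1, K4, H6, R7, K8, H9, R11, K16, H18, K19, K22, K24.

12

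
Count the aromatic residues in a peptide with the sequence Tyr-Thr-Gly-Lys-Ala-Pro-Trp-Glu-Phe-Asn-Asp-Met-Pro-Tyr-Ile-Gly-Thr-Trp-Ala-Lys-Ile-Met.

5

The aromatic amino acids are Phe (F, benzyl), Trp (W, indole), and Tyr (Y, phenol).
Matching residues: Tyr1, Trp7, Phe9, Tyr14, Trp18.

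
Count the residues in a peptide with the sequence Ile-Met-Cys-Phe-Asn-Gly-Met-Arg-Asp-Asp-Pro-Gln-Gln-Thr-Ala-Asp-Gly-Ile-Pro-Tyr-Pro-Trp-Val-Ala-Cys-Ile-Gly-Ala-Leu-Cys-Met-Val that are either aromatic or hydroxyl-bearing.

Aromatic: F, W, Y. Hydroxyl-bearing: S, T, Y.
Aromatic residues here: Phe4, Tyr20, Trp22 (3).
Hydroxyl-bearing residues here: Thr14, Tyr20 (2).
Y is in both groups, so the 1 Y residue must not be double-counted.
Total = 3 + 2 − 1 = 4.

4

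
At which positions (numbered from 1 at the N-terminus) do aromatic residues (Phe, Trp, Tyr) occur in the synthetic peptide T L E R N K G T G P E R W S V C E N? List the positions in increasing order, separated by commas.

13

Matching residues: W13.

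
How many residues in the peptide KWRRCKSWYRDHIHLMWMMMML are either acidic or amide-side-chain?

Acidic: D, E. Amide-side-chain: N, Q.
Acidic residues here: D11 (1).
Amide-side-chain residues here: none (0).
The two groups share no amino acid, so total = 1 + 0 = 1.

1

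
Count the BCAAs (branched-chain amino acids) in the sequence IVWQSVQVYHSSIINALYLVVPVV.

The BCAAs are Val, Leu, and Ile — aliphatic side chains with a branch point.
Matching residues: I1, V2, V6, V8, I13, I14, L17, L19, V20, V21, V23, V24.

12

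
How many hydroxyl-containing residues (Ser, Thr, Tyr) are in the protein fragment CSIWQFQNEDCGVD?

1

Matching residues: S2.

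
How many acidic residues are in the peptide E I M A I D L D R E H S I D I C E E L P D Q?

8

Only D (aspartate) and E (glutamate) carry a side-chain carboxylic acid.
Matching residues: E1, D6, D8, E10, D14, E17, E18, D21.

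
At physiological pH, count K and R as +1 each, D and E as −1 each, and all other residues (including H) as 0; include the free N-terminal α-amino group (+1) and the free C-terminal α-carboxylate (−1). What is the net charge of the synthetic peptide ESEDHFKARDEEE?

-5

Positive (K, R): K7, R9 → +2.
Negative (D, E): E1, E3, D4, D10, E11, E12, E13 → −7.
The N-terminus (+1) and C-terminus (−1) cancel.
Net charge = (+2) + (−7) = −5.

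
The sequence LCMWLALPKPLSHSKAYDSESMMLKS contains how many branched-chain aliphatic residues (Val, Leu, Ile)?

Matching residues: L1, L5, L7, L11, L24.

5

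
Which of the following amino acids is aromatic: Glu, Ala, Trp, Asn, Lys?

Trp

F, W, and Y each carry an aromatic ring on the side chain.
Of the listed options, only Trp belongs to this group.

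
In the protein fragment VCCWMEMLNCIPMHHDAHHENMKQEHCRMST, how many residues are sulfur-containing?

Only Cys (C) and Met (M) have a sulfur atom in the side chain.
Matching residues: C2, C3, M5, M7, C10, M13, M22, C27, M29.

9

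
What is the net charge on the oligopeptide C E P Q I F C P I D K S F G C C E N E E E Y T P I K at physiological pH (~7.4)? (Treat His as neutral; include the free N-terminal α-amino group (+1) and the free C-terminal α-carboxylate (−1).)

-4

At pH ~7.4 the Lys and Arg side chains are protonated (+1), the Asp and Glu side chains are deprotonated (−1), and with His taken as neutral all other side chains carry no charge.
Positive (K, R): K11, K26 → +2.
Negative (D, E): E2, D10, E17, E19, E20, E21 → −6.
The N-terminus (+1) and C-terminus (−1) cancel.
Net charge = (+2) + (−6) = −4.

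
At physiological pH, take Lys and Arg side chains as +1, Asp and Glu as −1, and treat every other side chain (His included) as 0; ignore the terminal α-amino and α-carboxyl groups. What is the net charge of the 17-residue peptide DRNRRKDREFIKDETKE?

Positive (K, R): R2, R4, R5, K6, R8, K12, K16 → +7.
Negative (D, E): D1, D7, E9, D13, E14, E17 → −6.
Net charge = (+7) + (−6) = +1.

+1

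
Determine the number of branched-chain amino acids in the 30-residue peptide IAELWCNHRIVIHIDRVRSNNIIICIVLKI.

V, L, and I make up the branched-chain aliphatic group.
Matching residues: I1, L4, I10, V11, I12, I14, V17, I22, I23, I24, I26, V27, L28, I30.

14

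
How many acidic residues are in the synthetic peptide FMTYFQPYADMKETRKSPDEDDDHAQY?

The acidic residues are Asp (D) and Glu (E), whose side chains end in a carboxylate group.
Matching residues: D10, E13, D19, E20, D21, D22, D23.

7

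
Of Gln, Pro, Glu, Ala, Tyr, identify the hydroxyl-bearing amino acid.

S, T, and Y are the three residues with a side-chain hydroxyl.
Of the listed options, only Tyr belongs to this group.

Tyr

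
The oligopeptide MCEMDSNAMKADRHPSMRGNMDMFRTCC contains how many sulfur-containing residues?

9

Only Cys (C) and Met (M) have a sulfur atom in the side chain.
Matching residues: M1, C2, M4, M9, M17, M21, M23, C27, C28.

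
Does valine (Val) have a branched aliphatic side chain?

Valine (V), leucine (L), and isoleucine (I) are the branched-chain amino acids.
Valine is in this group.

Yes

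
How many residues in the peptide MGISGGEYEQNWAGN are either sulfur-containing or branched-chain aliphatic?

Sulfur-containing: C, M. Branched-chain aliphatic: I, L, V.
Sulfur-containing residues here: M1 (1).
Branched-chain aliphatic residues here: I3 (1).
The two groups share no amino acid, so total = 1 + 1 = 2.

2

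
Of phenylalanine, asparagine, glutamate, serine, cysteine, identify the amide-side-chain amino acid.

The amide-side-chain residues are Asn (N) and Gln (Q).
Of the listed options, only asparagine belongs to this group.

asparagine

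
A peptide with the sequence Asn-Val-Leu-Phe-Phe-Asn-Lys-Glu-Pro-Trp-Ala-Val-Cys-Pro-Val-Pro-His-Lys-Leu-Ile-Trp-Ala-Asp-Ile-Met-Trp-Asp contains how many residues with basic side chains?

3

Lysine (K), arginine (R), and histidine (H) have basic, nitrogen-containing side chains.
Matching residues: Lys7, His17, Lys18.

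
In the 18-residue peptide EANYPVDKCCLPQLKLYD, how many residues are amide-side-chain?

Only N (asparagine) and Q (glutamine) carry a side-chain carboxamide.
Matching residues: N3, Q13.

2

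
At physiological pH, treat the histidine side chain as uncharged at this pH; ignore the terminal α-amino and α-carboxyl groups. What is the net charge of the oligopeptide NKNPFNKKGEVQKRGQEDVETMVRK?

At pH ~7.4 the Lys and Arg side chains are protonated (+1), the Asp and Glu side chains are deprotonated (−1), and with His taken as neutral all other side chains carry no charge.
Positive (K, R): K2, K7, K8, K13, R14, R24, K25 → +7.
Negative (D, E): E10, E17, D18, E20 → −4.
Net charge = (+7) + (−4) = +3.

+3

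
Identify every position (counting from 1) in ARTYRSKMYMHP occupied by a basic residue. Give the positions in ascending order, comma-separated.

K, R, and H are the three residues with basic side chains (ε-amine, guanidinium, and imidazole respectively).
Matching residues: R2, R5, K7, H11.

2, 5, 7, 11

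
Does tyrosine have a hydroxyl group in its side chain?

Yes

The –OH-bearing residues are Ser, Thr (aliphatic alcohols), and Tyr (phenol).
Tyrosine is in this group.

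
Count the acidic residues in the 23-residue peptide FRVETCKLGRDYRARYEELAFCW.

The acidic residues are Asp (D) and Glu (E), whose side chains end in a carboxylate group.
Matching residues: E4, D11, E17, E18.

4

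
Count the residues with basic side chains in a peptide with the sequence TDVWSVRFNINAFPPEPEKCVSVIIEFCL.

2

K, R, and H are the three residues with basic side chains (ε-amine, guanidinium, and imidazole respectively).
Matching residues: R7, K19.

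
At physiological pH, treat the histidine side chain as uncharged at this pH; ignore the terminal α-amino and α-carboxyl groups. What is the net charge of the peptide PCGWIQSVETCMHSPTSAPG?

-1

At pH ~7.4 the Lys and Arg side chains are protonated (+1), the Asp and Glu side chains are deprotonated (−1), and with His taken as neutral all other side chains carry no charge.
Positive (K, R): none → +0.
Negative (D, E): E9 → −1.
Net charge = (+0) + (−1) = −1.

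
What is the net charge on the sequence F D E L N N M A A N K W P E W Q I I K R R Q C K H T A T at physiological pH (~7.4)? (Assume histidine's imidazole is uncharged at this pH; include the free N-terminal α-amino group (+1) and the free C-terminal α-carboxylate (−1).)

+2

The side chains ionized at physiological pH are Lys/Arg (+1) and Asp/Glu (−1); with His treated as neutral, nothing else contributes.
Positive (K, R): K11, K19, R20, R21, K24 → +5.
Negative (D, E): D2, E3, E14 → −3.
The N-terminus (+1) and C-terminus (−1) cancel.
Net charge = (+5) + (−3) = +2.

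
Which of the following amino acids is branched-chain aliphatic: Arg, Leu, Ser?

The BCAAs are Val, Leu, and Ile — aliphatic side chains with a branch point.
Of the listed options, only Leu belongs to this group.

Leu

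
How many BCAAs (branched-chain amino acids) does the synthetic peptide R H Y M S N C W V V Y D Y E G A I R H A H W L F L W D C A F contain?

5

V, L, and I make up the branched-chain aliphatic group.
Matching residues: V9, V10, I17, L23, L25.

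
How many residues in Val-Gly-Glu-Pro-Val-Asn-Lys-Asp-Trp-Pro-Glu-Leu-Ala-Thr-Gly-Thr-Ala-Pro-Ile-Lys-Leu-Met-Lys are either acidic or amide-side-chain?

4

Acidic: D, E. Amide-side-chain: N, Q.
Acidic residues here: Glu3, Asp8, Glu11 (3).
Amide-side-chain residues here: Asn6 (1).
The two groups share no amino acid, so total = 3 + 1 = 4.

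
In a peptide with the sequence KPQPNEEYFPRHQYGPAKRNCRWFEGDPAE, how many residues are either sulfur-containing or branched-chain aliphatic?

1

Sulfur-containing: C, M. Branched-chain aliphatic: I, L, V.
Sulfur-containing residues here: C21 (1).
Branched-chain aliphatic residues here: none (0).
The two groups share no amino acid, so total = 1 + 0 = 1.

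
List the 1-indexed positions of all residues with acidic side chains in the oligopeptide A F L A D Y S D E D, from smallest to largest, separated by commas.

5, 8, 9, 10

Aspartate (D) and glutamate (E) have carboxylic-acid side chains and are the acidic amino acids.
Matching residues: D5, D8, E9, D10.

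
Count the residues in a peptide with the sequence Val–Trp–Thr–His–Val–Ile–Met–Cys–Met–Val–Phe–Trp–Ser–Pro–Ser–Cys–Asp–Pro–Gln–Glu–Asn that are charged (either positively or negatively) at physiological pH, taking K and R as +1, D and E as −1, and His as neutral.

2

Charged side chains at pH ~7.4: K, R (positive); D, E (negative).
Matching residues: Asp17, Glu20.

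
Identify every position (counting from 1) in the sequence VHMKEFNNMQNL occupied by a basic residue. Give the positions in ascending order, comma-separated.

2, 4

K, R, and H are the three residues with basic side chains (ε-amine, guanidinium, and imidazole respectively).
Matching residues: H2, K4.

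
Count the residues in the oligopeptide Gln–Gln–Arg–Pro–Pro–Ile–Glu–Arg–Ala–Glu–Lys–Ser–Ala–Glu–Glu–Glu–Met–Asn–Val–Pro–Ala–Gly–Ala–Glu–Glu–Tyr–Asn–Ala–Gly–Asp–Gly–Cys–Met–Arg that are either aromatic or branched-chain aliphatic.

3

Aromatic: F, W, Y. Branched-chain aliphatic: I, L, V.
Aromatic residues here: Tyr26 (1).
Branched-chain aliphatic residues here: Ile6, Val19 (2).
The two groups share no amino acid, so total = 1 + 2 = 3.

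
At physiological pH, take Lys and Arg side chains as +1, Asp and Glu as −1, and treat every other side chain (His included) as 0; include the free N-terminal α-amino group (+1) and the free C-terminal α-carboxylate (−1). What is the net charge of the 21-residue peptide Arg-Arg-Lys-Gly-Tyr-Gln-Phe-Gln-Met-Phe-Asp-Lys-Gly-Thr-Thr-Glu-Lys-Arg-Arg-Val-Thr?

+5

Positive (K, R): Arg1, Arg2, Lys3, Lys12, Lys17, Arg18, Arg19 → +7.
Negative (D, E): Asp11, Glu16 → −2.
The N-terminus (+1) and C-terminus (−1) cancel.
Net charge = (+7) + (−2) = +5.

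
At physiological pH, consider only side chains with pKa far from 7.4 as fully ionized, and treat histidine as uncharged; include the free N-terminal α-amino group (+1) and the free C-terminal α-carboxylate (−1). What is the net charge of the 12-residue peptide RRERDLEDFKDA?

At pH ~7.4 the Lys and Arg side chains are protonated (+1), the Asp and Glu side chains are deprotonated (−1), and with His taken as neutral all other side chains carry no charge.
Positive (K, R): R1, R2, R4, K10 → +4.
Negative (D, E): E3, D5, E7, D8, D11 → −5.
The N-terminus (+1) and C-terminus (−1) cancel.
Net charge = (+4) + (−5) = −1.

-1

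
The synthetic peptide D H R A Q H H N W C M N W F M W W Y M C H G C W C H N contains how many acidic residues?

1

Aspartate (D) and glutamate (E) have carboxylic-acid side chains and are the acidic amino acids.
Matching residues: D1.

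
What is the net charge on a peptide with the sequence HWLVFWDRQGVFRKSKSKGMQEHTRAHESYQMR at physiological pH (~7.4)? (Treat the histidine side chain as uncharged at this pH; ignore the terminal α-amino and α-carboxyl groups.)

At pH ~7.4 the Lys and Arg side chains are protonated (+1), the Asp and Glu side chains are deprotonated (−1), and with His taken as neutral all other side chains carry no charge.
Positive (K, R): R8, R13, K14, K16, K18, R25, R33 → +7.
Negative (D, E): D7, E22, E28 → −3.
Net charge = (+7) + (−3) = +4.

+4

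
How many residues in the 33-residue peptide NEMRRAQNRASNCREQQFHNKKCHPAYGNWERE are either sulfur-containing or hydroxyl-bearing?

5

Sulfur-containing: C, M. Hydroxyl-bearing: S, T, Y.
Sulfur-containing residues here: M3, C13, C23 (3).
Hydroxyl-bearing residues here: S11, Y27 (2).
The two groups share no amino acid, so total = 3 + 2 = 5.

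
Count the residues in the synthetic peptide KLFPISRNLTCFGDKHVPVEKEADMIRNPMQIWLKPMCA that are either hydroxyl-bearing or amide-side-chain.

Hydroxyl-bearing: S, T, Y. Amide-side-chain: N, Q.
Hydroxyl-bearing residues here: S6, T10 (2).
Amide-side-chain residues here: N8, N28, Q31 (3).
The two groups share no amino acid, so total = 2 + 3 = 5.

5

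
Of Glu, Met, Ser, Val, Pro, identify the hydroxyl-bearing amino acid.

Ser

Serine (S), threonine (T), and tyrosine (Y) each carry a hydroxyl group on the side chain.
Of the listed options, only Ser belongs to this group.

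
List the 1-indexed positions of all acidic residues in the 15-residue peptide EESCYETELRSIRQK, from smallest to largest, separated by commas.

The acidic residues are Asp (D) and Glu (E), whose side chains end in a carboxylate group.
Matching residues: E1, E2, E6, E8.

1, 2, 6, 8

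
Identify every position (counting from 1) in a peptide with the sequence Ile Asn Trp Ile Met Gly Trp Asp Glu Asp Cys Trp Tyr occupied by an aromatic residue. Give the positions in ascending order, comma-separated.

3, 7, 12, 13

Phenylalanine (F), tryptophan (W), and tyrosine (Y) have aromatic ring side chains.
Matching residues: Trp3, Trp7, Trp12, Tyr13.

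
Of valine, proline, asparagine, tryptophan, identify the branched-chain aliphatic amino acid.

valine

The BCAAs are Val, Leu, and Ile — aliphatic side chains with a branch point.
Of the listed options, only valine belongs to this group.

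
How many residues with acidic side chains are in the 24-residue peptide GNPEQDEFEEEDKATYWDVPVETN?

The acidic residues are Asp (D) and Glu (E), whose side chains end in a carboxylate group.
Matching residues: E4, D6, E7, E9, E10, E11, D12, D18, E22.

9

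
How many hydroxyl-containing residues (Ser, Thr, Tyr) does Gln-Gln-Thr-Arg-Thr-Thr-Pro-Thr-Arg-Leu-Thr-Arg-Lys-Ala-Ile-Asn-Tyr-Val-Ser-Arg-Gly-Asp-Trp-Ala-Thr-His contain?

Matching residues: Thr3, Thr5, Thr6, Thr8, Thr11, Tyr17, Ser19, Thr25.

8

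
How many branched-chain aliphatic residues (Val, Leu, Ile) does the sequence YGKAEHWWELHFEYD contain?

1

Matching residues: L10.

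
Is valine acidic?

Only D (aspartate) and E (glutamate) carry a side-chain carboxylic acid.
Valine is not in this group.

No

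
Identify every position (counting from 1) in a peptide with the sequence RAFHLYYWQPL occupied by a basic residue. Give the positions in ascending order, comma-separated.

1, 4

The basic amino acids are Lys (K), Arg (R), and His (H).
Matching residues: R1, H4.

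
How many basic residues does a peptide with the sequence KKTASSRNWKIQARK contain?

6

K, R, and H are the three residues with basic side chains (ε-amine, guanidinium, and imidazole respectively).
Matching residues: K1, K2, R7, K10, R14, K15.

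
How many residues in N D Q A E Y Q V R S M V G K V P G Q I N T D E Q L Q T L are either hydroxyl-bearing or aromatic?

4

Hydroxyl-bearing: S, T, Y. Aromatic: F, W, Y.
Hydroxyl-bearing residues here: Y6, S10, T21, T27 (4).
Aromatic residues here: Y6 (1).
Y is in both groups, so the 1 Y residue must not be double-counted.
Total = 4 + 1 − 1 = 4.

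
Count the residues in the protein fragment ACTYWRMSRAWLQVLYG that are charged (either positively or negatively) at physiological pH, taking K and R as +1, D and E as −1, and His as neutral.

2

Charged side chains at pH ~7.4: K, R (positive); D, E (negative).
Matching residues: R6, R9.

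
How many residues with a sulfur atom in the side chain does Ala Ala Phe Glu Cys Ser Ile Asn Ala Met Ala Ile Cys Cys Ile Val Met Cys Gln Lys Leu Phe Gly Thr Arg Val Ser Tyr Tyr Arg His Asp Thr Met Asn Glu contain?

7

The sulfur-bearing residues are cysteine (–SH) and methionine (–S–CH₃).
Matching residues: Cys5, Met10, Cys13, Cys14, Met17, Cys18, Met34.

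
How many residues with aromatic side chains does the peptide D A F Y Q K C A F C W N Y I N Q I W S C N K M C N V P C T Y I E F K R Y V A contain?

9

F, W, and Y each carry an aromatic ring on the side chain.
Matching residues: F3, Y4, F9, W11, Y13, W18, Y30, F33, Y36.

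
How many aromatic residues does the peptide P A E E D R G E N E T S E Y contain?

Phenylalanine (F), tryptophan (W), and tyrosine (Y) have aromatic ring side chains.
Matching residues: Y14.

1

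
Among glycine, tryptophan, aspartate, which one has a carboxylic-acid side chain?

aspartate

Only D (aspartate) and E (glutamate) carry a side-chain carboxylic acid.
Of the listed options, only aspartate belongs to this group.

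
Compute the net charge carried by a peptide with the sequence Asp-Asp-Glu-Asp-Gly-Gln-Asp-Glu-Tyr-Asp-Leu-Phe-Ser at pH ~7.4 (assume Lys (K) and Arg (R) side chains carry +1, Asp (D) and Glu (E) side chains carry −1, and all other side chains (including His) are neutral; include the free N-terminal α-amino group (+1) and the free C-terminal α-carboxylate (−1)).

-7

Positive (K, R): none → +0.
Negative (D, E): Asp1, Asp2, Glu3, Asp4, Asp7, Glu8, Asp10 → −7.
The N-terminus (+1) and C-terminus (−1) cancel.
Net charge = (+0) + (−7) = −7.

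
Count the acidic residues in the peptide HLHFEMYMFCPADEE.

4

Aspartate (D) and glutamate (E) have carboxylic-acid side chains and are the acidic amino acids.
Matching residues: E5, D13, E14, E15.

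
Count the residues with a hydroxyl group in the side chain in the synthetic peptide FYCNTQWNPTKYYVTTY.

8

S, T, and Y are the three residues with a side-chain hydroxyl.
Matching residues: Y2, T5, T10, Y12, Y13, T15, T16, Y17.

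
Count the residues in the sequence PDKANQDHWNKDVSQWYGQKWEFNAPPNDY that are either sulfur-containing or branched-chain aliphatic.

1

Sulfur-containing: C, M. Branched-chain aliphatic: I, L, V.
Sulfur-containing residues here: none (0).
Branched-chain aliphatic residues here: V13 (1).
The two groups share no amino acid, so total = 0 + 1 = 1.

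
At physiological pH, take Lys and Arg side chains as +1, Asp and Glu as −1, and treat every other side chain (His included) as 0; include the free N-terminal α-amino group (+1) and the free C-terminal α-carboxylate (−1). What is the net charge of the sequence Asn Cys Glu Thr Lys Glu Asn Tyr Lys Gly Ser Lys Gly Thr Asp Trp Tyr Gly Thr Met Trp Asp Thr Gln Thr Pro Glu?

Positive (K, R): Lys5, Lys9, Lys12 → +3.
Negative (D, E): Glu3, Glu6, Asp15, Asp22, Glu27 → −5.
The N-terminus (+1) and C-terminus (−1) cancel.
Net charge = (+3) + (−5) = −2.

-2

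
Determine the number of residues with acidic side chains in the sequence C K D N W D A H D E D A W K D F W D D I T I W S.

8

The acidic residues are Asp (D) and Glu (E), whose side chains end in a carboxylate group.
Matching residues: D3, D6, D9, E10, D11, D15, D18, D19.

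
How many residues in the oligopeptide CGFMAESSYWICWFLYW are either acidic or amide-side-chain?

1

Acidic: D, E. Amide-side-chain: N, Q.
Acidic residues here: E6 (1).
Amide-side-chain residues here: none (0).
The two groups share no amino acid, so total = 1 + 0 = 1.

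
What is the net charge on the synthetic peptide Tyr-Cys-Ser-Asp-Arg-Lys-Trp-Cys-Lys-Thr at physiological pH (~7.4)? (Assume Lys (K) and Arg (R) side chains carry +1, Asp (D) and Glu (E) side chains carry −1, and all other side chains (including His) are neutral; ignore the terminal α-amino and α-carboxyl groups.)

+2

Positive (K, R): Arg5, Lys6, Lys9 → +3.
Negative (D, E): Asp4 → −1.
Net charge = (+3) + (−1) = +2.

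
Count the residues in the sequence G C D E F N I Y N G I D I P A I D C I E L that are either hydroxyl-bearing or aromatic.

Hydroxyl-bearing: S, T, Y. Aromatic: F, W, Y.
Hydroxyl-bearing residues here: Y8 (1).
Aromatic residues here: F5, Y8 (2).
Y is in both groups, so the 1 Y residue must not be double-counted.
Total = 1 + 2 − 1 = 2.

2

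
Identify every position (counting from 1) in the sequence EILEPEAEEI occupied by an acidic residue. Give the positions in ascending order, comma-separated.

The acidic residues are Asp (D) and Glu (E), whose side chains end in a carboxylate group.
Matching residues: E1, E4, E6, E8, E9.

1, 4, 6, 8, 9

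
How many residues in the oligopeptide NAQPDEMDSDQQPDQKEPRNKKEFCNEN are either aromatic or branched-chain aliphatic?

1

Aromatic: F, W, Y. Branched-chain aliphatic: I, L, V.
Aromatic residues here: F24 (1).
Branched-chain aliphatic residues here: none (0).
The two groups share no amino acid, so total = 1 + 0 = 1.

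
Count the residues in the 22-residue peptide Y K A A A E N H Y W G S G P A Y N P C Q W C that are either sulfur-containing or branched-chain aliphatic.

Sulfur-containing: C, M. Branched-chain aliphatic: I, L, V.
Sulfur-containing residues here: C19, C22 (2).
Branched-chain aliphatic residues here: none (0).
The two groups share no amino acid, so total = 2 + 0 = 2.

2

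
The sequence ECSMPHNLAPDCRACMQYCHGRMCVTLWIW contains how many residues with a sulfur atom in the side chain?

8

The sulfur-bearing residues are cysteine (–SH) and methionine (–S–CH₃).
Matching residues: C2, M4, C12, C15, M16, C19, M23, C24.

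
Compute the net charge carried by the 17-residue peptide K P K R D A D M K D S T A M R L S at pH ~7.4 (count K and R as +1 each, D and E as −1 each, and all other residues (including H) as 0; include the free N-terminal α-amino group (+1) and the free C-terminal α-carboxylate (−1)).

+2

Positive (K, R): K1, K3, R4, K9, R15 → +5.
Negative (D, E): D5, D7, D10 → −3.
The N-terminus (+1) and C-terminus (−1) cancel.
Net charge = (+5) + (−3) = +2.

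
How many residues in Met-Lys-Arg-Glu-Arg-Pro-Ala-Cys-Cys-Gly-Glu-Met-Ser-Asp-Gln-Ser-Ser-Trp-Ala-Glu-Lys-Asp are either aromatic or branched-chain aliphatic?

1

Aromatic: F, W, Y. Branched-chain aliphatic: I, L, V.
Aromatic residues here: Trp18 (1).
Branched-chain aliphatic residues here: none (0).
The two groups share no amino acid, so total = 1 + 0 = 1.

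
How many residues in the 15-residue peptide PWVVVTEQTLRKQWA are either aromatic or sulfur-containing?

Aromatic: F, W, Y. Sulfur-containing: C, M.
Aromatic residues here: W2, W14 (2).
Sulfur-containing residues here: none (0).
The two groups share no amino acid, so total = 2 + 0 = 2.

2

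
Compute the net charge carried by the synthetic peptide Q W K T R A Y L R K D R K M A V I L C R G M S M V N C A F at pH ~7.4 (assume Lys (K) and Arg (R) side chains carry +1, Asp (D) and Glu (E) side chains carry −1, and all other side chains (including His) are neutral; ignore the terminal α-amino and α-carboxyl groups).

+6

Positive (K, R): K3, R5, R9, K10, R12, K13, R20 → +7.
Negative (D, E): D11 → −1.
Net charge = (+7) + (−1) = +6.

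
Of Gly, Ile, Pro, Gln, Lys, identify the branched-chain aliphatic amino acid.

Ile

Valine (V), leucine (L), and isoleucine (I) are the branched-chain amino acids.
Of the listed options, only Ile belongs to this group.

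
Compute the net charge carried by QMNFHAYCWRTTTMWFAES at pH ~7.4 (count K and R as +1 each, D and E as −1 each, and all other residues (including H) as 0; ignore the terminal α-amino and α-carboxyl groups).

Positive (K, R): R10 → +1.
Negative (D, E): E18 → −1.
Net charge = (+1) + (−1) = 0.

0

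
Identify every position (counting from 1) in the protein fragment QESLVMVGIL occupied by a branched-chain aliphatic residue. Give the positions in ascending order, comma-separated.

4, 5, 7, 9, 10

V, L, and I make up the branched-chain aliphatic group.
Matching residues: L4, V5, V7, I9, L10.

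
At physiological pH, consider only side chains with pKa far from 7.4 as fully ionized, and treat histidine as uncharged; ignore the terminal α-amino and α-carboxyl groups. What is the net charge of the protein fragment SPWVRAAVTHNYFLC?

Near pH 7.4, K and R contribute +1 each, D and E contribute −1 each, and every other side chain (His included, as stated) is uncharged.
Positive (K, R): R5 → +1.
Negative (D, E): none → −0.
Net charge = (+1) + (−0) = +1.

+1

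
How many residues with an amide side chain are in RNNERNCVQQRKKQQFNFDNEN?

10

Asparagine (N) and glutamine (Q) have uncharged amide side chains.
Matching residues: N2, N3, N6, Q9, Q10, Q14, Q15, N17, N20, N22.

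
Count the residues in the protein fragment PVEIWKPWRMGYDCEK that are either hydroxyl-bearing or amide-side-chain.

1

Hydroxyl-bearing: S, T, Y. Amide-side-chain: N, Q.
Hydroxyl-bearing residues here: Y12 (1).
Amide-side-chain residues here: none (0).
The two groups share no amino acid, so total = 1 + 0 = 1.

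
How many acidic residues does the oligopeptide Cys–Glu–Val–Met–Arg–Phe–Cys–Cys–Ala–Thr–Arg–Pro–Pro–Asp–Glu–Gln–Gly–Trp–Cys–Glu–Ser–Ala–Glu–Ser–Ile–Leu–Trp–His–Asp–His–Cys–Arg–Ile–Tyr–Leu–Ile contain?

6

Aspartate (D) and glutamate (E) have carboxylic-acid side chains and are the acidic amino acids.
Matching residues: Glu2, Asp14, Glu15, Glu20, Glu23, Asp29.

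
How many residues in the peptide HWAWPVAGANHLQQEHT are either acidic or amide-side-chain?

4

Acidic: D, E. Amide-side-chain: N, Q.
Acidic residues here: E15 (1).
Amide-side-chain residues here: N10, Q13, Q14 (3).
The two groups share no amino acid, so total = 1 + 3 = 4.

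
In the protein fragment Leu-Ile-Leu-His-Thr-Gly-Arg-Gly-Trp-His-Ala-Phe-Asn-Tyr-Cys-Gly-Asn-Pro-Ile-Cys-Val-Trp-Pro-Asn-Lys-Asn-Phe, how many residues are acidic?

0

The acidic residues are Asp (D) and Glu (E), whose side chains end in a carboxylate group.
None of the 27 residues belong to this group.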